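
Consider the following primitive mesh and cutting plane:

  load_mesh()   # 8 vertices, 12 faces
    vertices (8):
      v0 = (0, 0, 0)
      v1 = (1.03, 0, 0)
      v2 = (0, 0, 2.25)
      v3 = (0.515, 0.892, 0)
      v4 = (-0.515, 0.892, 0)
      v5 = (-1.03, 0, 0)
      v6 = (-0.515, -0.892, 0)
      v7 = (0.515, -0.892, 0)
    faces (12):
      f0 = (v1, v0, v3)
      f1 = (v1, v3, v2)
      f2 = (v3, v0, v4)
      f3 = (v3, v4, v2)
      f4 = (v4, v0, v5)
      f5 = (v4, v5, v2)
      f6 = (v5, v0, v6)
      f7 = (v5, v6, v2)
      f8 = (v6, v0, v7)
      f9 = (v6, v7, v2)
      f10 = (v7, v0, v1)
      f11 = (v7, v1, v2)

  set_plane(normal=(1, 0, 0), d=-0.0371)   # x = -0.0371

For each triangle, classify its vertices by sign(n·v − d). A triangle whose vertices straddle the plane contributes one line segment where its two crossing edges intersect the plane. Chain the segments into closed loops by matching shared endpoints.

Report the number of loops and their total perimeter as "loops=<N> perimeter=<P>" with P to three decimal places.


Straddling triangles (8 of 12):
  (v3,v0,v4) [++-] → (-0.0371, 0.0642586, 0)–(-0.0371, 0.892, 0)  len=0.8277
  (v3,v4,v2) [+-+] → (-0.0371, 0.892, 0)–(-0.0371, 0.0642586, 2.08791)  len=2.2460
  (v4,v0,v5) [-+-] → (-0.0371, 0.0642586, 0)–(-0.0371, 0, 0)  len=0.0643
  (v4,v5,v2) [--+] → (-0.0371, 0, 2.16896)–(-0.0371, 0.0642586, 2.08791)  len=0.1034
  (v5,v0,v6) [-+-] → (-0.0371, 0, 0)–(-0.0371, -0.0642586, 0)  len=0.0643
  (v5,v6,v2) [--+] → (-0.0371, -0.0642586, 2.08791)–(-0.0371, 0, 2.16896)  len=0.1034
  (v6,v0,v7) [-++] → (-0.0371, -0.0642586, 0)–(-0.0371, -0.892, 0)  len=0.8277
  (v6,v7,v2) [-++] → (-0.0371, -0.892, 0)–(-0.0371, -0.0642586, 2.08791)  len=2.2460

Chained into 1 loop(s):
  loop 1: 8 segments, perimeter = 6.4829
Total perimeter = 6.483

loops=1 perimeter=6.483


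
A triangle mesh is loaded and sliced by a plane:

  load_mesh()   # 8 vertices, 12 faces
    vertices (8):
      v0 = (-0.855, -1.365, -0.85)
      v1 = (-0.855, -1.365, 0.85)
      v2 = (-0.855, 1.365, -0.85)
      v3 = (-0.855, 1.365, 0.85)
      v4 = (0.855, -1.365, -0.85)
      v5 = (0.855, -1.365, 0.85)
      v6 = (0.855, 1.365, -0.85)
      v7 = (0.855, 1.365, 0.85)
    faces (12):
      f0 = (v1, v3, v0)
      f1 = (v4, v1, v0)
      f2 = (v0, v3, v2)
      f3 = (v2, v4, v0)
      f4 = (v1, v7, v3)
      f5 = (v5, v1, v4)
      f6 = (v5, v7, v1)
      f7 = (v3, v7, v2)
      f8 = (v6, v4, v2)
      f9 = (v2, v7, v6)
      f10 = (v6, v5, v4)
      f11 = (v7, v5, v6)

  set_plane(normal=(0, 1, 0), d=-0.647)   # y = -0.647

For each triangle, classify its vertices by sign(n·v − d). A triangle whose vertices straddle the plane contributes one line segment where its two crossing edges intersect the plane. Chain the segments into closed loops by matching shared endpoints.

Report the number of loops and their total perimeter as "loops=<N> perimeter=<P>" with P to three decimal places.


Straddling triangles (8 of 12):
  (v1,v3,v0) [-+-] → (-0.855, -0.647, 0.85)–(-0.855, -0.647, -0.402894)  len=1.2529
  (v0,v3,v2) [-++] → (-0.855, -0.647, -0.402894)–(-0.855, -0.647, -0.85)  len=0.4471
  (v2,v4,v0) [+--] → (0.405264, -0.647, -0.85)–(-0.855, -0.647, -0.85)  len=1.2603
  (v1,v7,v3) [-++] → (-0.405264, -0.647, 0.85)–(-0.855, -0.647, 0.85)  len=0.4497
  (v5,v7,v1) [-+-] → (0.855, -0.647, 0.85)–(-0.405264, -0.647, 0.85)  len=1.2603
  (v6,v4,v2) [+-+] → (0.855, -0.647, -0.85)–(0.405264, -0.647, -0.85)  len=0.4497
  (v6,v5,v4) [+--] → (0.855, -0.647, 0.402894)–(0.855, -0.647, -0.85)  len=1.2529
  (v7,v5,v6) [+-+] → (0.855, -0.647, 0.85)–(0.855, -0.647, 0.402894)  len=0.4471

Chained into 1 loop(s):
  loop 1: 8 segments, perimeter = 6.8200
Total perimeter = 6.820

loops=1 perimeter=6.820


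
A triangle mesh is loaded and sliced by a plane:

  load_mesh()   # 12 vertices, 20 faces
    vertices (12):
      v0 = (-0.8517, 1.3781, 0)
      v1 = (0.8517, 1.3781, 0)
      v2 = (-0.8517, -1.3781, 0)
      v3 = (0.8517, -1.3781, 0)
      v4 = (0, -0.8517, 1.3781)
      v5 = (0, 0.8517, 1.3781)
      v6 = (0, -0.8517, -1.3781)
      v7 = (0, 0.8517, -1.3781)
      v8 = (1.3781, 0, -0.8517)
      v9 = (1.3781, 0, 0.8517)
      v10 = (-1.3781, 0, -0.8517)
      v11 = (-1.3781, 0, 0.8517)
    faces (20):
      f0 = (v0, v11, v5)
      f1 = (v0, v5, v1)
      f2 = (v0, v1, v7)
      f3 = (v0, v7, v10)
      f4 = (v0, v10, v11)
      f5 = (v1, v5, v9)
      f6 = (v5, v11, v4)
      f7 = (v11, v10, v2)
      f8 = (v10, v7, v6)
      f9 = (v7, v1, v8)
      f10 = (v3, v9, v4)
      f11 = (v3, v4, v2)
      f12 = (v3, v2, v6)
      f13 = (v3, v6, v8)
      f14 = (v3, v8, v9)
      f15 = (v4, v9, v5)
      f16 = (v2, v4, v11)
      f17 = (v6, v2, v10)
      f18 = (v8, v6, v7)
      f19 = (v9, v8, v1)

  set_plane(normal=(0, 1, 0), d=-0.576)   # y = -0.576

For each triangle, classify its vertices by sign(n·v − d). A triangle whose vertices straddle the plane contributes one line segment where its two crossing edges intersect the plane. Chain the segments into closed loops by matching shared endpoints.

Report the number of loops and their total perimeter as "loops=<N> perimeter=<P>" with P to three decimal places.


loops=1 perimeter=7.921

Straddling triangles (10 of 20):
  (v5,v11,v4) [++-] → (-0.446099, -0.576, 1.2077)–(0, -0.576, 1.3781)  len=0.4775
  (v11,v10,v2) [++-] → (-1.15808, -0.576, -0.495718)–(-1.15808, -0.576, 0.495718)  len=0.9914
  (v10,v7,v6) [++-] → (0, -0.576, -1.3781)–(-0.446099, -0.576, -1.2077)  len=0.4775
  (v3,v9,v4) [-+-] → (1.15808, -0.576, 0.495718)–(0.446099, -0.576, 1.2077)  len=1.0069
  (v3,v6,v8) [--+] → (0.446099, -0.576, -1.2077)–(1.15808, -0.576, -0.495718)  len=1.0069
  (v3,v8,v9) [-++] → (1.15808, -0.576, -0.495718)–(1.15808, -0.576, 0.495718)  len=0.9914
  (v4,v9,v5) [-++] → (0.446099, -0.576, 1.2077)–(0, -0.576, 1.3781)  len=0.4775
  (v2,v4,v11) [--+] → (-0.446099, -0.576, 1.2077)–(-1.15808, -0.576, 0.495718)  len=1.0069
  (v6,v2,v10) [--+] → (-1.15808, -0.576, -0.495718)–(-0.446099, -0.576, -1.2077)  len=1.0069
  (v8,v6,v7) [+-+] → (0.446099, -0.576, -1.2077)–(0, -0.576, -1.3781)  len=0.4775

Chained into 1 loop(s):
  loop 1: 10 segments, perimeter = 7.9206
Total perimeter = 7.921


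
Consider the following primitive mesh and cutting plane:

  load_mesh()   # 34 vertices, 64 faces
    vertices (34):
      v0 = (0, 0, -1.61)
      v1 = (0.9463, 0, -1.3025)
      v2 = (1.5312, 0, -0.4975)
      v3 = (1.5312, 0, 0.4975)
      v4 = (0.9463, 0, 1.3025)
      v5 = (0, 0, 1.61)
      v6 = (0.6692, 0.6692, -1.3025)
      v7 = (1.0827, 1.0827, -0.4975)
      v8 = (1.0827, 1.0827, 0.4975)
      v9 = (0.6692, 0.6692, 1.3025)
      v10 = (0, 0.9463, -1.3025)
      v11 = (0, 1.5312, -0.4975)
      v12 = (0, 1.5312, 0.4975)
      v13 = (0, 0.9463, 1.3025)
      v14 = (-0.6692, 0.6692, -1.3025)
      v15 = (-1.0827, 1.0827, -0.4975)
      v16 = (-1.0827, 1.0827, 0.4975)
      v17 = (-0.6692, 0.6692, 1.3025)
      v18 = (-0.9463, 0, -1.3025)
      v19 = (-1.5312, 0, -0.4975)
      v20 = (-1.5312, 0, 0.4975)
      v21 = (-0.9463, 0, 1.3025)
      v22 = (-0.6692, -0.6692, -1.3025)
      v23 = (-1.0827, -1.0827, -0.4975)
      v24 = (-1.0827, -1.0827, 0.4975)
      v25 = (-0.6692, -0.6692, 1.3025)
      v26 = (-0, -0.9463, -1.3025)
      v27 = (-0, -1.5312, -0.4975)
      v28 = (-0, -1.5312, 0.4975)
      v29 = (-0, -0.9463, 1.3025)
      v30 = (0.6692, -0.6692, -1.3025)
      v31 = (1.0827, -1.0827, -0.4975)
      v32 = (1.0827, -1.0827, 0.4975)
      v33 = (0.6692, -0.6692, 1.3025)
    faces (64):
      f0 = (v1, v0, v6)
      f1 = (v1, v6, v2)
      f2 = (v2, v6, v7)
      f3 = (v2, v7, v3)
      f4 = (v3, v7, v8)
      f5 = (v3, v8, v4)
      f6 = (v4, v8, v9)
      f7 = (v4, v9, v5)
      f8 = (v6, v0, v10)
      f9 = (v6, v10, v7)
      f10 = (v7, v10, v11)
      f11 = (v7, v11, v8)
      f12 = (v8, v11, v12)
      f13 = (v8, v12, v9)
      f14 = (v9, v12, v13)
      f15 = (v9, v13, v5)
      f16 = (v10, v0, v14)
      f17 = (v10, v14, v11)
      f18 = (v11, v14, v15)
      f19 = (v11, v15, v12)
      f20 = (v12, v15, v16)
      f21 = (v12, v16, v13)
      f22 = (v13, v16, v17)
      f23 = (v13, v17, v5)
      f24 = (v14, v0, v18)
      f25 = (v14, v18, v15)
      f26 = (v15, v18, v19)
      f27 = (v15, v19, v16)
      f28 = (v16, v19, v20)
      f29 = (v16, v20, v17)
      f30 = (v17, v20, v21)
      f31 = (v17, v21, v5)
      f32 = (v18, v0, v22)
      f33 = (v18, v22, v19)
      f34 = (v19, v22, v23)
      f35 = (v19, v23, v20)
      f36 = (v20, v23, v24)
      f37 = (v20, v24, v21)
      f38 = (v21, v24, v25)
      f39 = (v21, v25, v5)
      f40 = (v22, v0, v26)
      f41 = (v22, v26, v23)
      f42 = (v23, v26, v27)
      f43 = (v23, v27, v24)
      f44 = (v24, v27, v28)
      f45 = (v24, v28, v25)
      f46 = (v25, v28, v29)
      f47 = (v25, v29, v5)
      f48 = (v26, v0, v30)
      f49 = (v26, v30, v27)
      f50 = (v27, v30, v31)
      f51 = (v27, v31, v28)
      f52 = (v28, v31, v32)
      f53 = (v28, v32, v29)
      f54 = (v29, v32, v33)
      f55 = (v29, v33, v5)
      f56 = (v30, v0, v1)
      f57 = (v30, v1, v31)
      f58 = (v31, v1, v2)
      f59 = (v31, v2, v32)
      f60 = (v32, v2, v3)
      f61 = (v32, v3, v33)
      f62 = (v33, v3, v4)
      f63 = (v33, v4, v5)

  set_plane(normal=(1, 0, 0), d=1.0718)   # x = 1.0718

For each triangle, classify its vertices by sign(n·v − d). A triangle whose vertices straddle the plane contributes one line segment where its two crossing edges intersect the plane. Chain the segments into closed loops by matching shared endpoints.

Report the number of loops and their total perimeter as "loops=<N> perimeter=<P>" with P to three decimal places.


Straddling triangles (18 of 64):
  (v1,v6,v2) [--+] → (1.0718, 0.356648, -0.926522)–(1.0718, 0, -1.12977)  len=0.4105
  (v2,v6,v7) [+-+] → (1.0718, 0.356648, -0.926522)–(1.0718, 1.0718, -0.51872)  len=0.8233
  (v3,v8,v4) [++-] → (1.0718, 0.996179, 0.561829)–(1.0718, 0, 1.12977)  len=1.1467
  (v4,v8,v9) [-+-] → (1.0718, 0.996179, 0.561829)–(1.0718, 1.0718, 0.51872)  len=0.0870
  (v6,v10,v7) [--+] → (1.0718, 1.08133, -0.505604)–(1.0718, 1.0718, -0.51872)  len=0.0162
  (v7,v10,v11) [+--] → (1.0718, 1.08133, -0.505604)–(1.0718, 1.08722, -0.4975)  len=0.0100
  (v7,v11,v8) [+-+] → (1.0718, 1.08722, -0.4975)–(1.0718, 1.08722, 0.487483)  len=0.9850
  (v8,v11,v12) [+--] → (1.0718, 1.08722, 0.487483)–(1.0718, 1.08722, 0.4975)  len=0.0100
  (v8,v12,v9) [+--] → (1.0718, 1.08722, 0.4975)–(1.0718, 1.0718, 0.51872)  len=0.0262
  (v27,v30,v31) [--+] → (1.0718, -1.0718, -0.51872)–(1.0718, -1.08722, -0.4975)  len=0.0262
  (v27,v31,v28) [-+-] → (1.0718, -1.08722, -0.4975)–(1.0718, -1.08722, -0.487483)  len=0.0100
  (v28,v31,v32) [-++] → (1.0718, -1.08722, -0.487483)–(1.0718, -1.08722, 0.4975)  len=0.9850
  (v28,v32,v29) [-+-] → (1.0718, -1.08722, 0.4975)–(1.0718, -1.08133, 0.505604)  len=0.0100
  (v29,v32,v33) [-+-] → (1.0718, -1.08133, 0.505604)–(1.0718, -1.0718, 0.51872)  len=0.0162
  (v30,v1,v31) [--+] → (1.0718, -0.996179, -0.561829)–(1.0718, -1.0718, -0.51872)  len=0.0870
  (v31,v1,v2) [+-+] → (1.0718, -0.996179, -0.561829)–(1.0718, 0, -1.12977)  len=1.1467
  (v32,v3,v33) [++-] → (1.0718, -0.356648, 0.926522)–(1.0718, -1.0718, 0.51872)  len=0.8233
  (v33,v3,v4) [-+-] → (1.0718, -0.356648, 0.926522)–(1.0718, 0, 1.12977)  len=0.4105

Chained into 1 loop(s):
  loop 1: 18 segments, perimeter = 7.0299
Total perimeter = 7.030

loops=1 perimeter=7.030


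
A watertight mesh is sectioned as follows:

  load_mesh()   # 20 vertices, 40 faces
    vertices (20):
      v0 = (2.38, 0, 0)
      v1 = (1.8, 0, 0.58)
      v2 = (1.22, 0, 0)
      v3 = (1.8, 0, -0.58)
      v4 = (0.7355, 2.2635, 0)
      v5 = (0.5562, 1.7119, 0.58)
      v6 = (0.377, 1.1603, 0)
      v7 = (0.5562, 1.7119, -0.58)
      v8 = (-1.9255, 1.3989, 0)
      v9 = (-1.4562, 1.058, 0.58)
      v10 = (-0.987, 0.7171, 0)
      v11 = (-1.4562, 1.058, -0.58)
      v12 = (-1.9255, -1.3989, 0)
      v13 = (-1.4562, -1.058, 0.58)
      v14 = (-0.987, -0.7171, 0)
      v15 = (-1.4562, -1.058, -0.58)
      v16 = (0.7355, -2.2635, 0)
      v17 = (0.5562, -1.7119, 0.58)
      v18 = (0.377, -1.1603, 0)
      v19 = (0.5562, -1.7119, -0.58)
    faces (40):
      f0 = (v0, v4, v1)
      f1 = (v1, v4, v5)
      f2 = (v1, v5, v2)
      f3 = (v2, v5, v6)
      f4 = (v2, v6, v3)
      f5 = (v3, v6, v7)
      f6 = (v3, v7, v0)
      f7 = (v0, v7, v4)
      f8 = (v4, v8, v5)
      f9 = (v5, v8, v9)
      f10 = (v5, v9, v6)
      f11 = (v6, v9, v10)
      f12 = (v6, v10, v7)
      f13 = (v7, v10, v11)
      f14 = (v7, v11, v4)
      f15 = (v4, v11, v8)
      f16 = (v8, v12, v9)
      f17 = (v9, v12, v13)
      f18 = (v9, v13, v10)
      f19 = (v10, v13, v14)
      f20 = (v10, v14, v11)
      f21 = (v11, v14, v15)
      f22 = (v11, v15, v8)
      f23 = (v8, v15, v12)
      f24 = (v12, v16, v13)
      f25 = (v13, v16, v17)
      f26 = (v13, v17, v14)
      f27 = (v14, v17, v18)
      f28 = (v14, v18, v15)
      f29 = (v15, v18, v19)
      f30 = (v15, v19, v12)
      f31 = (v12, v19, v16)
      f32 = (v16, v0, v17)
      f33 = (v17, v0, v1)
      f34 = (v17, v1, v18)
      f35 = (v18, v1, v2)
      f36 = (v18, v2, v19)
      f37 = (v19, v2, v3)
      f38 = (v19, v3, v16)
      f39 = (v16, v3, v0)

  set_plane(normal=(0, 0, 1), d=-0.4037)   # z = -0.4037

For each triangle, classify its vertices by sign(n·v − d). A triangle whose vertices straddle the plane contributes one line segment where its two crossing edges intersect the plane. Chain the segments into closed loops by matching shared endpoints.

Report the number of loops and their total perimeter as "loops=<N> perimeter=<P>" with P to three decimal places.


Straddling triangles (20 of 40):
  (v2,v6,v3) [++-] → (1.36746, 0.352691, -0.4037)–(1.6237, 0, -0.4037)  len=0.4359
  (v3,v6,v7) [-+-] → (1.36746, 0.352691, -0.4037)–(0.501729, 1.54423, -0.4037)  len=1.4728
  (v3,v7,v0) [--+] → (1.11057, 1.19154, -0.4037)–(1.9763, 0, -0.4037)  len=1.4728
  (v0,v7,v4) [+-+] → (1.11057, 1.19154, -0.4037)–(0.610701, 1.87957, -0.4037)  len=0.8504
  (v6,v10,v7) [++-] → (0.0871204, 1.40952, -0.4037)–(0.501729, 1.54423, -0.4037)  len=0.4359
  (v7,v10,v11) [-+-] → (0.0871204, 1.40952, -0.4037)–(-1.31358, 0.954378, -0.4037)  len=1.4728
  (v7,v11,v4) [--+] → (-0.789999, 1.42443, -0.4037)–(0.610701, 1.87957, -0.4037)  len=1.4728
  (v4,v11,v8) [+-+] → (-0.789999, 1.42443, -0.4037)–(-1.59885, 1.16162, -0.4037)  len=0.8505
  (v10,v14,v11) [++-] → (-1.31358, 0.518431, -0.4037)–(-1.31358, 0.954378, -0.4037)  len=0.4359
  (v11,v14,v15) [-+-] → (-1.31358, 0.518431, -0.4037)–(-1.31358, -0.954378, -0.4037)  len=1.4728
  (v11,v15,v8) [--+] → (-1.59885, -0.311187, -0.4037)–(-1.59885, 1.16162, -0.4037)  len=1.4728
  (v8,v15,v12) [+-+] → (-1.59885, -0.311187, -0.4037)–(-1.59885, -1.16162, -0.4037)  len=0.8504
  (v14,v18,v15) [++-] → (-0.89897, -1.0891, -0.4037)–(-1.31358, -0.954378, -0.4037)  len=0.4359
  (v15,v18,v19) [-+-] → (-0.89897, -1.0891, -0.4037)–(0.501729, -1.54423, -0.4037)  len=1.4728
  (v15,v19,v12) [--+] → (-0.198151, -1.61676, -0.4037)–(-1.59885, -1.16162, -0.4037)  len=1.4728
  (v12,v19,v16) [+-+] → (-0.198151, -1.61676, -0.4037)–(0.610701, -1.87957, -0.4037)  len=0.8505
  (v18,v2,v19) [++-] → (0.757972, -1.19154, -0.4037)–(0.501729, -1.54423, -0.4037)  len=0.4359
  (v19,v2,v3) [-+-] → (0.757972, -1.19154, -0.4037)–(1.6237, 0, -0.4037)  len=1.4728
  (v19,v3,v16) [--+] → (1.47643, -0.688026, -0.4037)–(0.610701, -1.87957, -0.4037)  len=1.4728
  (v16,v3,v0) [+-+] → (1.47643, -0.688026, -0.4037)–(1.9763, 0, -0.4037)  len=0.8504

Chained into 2 loop(s):
  loop 1: 10 segments, perimeter = 9.5438
  loop 2: 10 segments, perimeter = 11.6163
Total perimeter = 21.160

loops=2 perimeter=21.160


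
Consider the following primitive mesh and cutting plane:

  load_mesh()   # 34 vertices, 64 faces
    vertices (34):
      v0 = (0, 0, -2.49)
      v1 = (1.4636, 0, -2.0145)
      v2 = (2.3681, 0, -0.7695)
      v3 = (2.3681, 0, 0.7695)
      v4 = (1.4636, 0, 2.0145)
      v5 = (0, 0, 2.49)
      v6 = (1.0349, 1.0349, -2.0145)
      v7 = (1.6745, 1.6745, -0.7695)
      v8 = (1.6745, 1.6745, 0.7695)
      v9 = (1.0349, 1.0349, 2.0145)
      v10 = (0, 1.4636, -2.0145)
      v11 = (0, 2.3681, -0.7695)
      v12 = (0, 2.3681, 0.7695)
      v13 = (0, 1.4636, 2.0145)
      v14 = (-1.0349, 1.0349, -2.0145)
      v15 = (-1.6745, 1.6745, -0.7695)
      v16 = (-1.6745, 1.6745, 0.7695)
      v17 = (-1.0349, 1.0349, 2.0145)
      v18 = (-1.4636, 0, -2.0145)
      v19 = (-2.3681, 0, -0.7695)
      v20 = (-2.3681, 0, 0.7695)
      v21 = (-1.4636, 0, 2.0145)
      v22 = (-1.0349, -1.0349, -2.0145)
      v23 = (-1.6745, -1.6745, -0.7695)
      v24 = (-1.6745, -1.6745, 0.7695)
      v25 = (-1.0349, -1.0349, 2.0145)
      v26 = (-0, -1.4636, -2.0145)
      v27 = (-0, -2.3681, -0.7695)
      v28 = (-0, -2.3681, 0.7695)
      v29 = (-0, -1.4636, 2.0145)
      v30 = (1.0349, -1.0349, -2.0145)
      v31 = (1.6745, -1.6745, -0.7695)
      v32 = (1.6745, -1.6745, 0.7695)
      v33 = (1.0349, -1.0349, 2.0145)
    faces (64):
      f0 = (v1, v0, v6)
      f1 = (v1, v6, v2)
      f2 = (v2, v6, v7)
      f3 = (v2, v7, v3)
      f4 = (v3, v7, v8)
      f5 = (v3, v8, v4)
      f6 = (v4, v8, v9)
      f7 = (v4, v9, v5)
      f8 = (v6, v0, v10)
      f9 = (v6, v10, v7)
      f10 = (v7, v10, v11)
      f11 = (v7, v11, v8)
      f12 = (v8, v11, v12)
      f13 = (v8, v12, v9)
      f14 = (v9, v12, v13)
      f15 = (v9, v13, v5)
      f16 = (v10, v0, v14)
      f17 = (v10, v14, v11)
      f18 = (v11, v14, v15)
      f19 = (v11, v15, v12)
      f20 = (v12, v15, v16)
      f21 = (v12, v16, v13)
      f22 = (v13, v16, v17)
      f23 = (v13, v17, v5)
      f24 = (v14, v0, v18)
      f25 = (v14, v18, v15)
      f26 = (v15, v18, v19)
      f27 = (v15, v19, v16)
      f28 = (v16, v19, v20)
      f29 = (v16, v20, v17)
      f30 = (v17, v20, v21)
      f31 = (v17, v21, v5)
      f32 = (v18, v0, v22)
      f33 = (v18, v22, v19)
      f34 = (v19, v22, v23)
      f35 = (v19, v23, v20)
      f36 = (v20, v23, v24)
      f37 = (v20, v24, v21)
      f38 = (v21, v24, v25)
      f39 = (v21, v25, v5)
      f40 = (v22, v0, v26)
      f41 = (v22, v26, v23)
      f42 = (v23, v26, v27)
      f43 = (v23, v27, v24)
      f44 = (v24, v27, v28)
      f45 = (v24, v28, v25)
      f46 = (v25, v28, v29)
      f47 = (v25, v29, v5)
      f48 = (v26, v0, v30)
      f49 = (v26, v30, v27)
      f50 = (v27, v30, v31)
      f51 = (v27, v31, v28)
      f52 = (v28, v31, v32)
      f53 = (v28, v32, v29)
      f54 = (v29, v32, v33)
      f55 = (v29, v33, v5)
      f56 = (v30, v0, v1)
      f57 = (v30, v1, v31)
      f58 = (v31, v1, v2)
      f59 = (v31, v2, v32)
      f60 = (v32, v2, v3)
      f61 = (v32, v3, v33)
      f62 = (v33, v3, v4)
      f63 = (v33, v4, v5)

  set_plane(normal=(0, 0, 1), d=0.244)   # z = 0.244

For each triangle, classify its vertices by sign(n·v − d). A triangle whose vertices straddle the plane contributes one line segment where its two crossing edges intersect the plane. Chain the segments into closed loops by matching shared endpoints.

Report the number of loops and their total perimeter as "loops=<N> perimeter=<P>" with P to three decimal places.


loops=1 perimeter=14.500

Straddling triangles (16 of 64):
  (v2,v7,v3) [--+] → (2.13127, 0.571767, 0.244)–(2.3681, 0, 0.244)  len=0.6189
  (v3,v7,v8) [+-+] → (2.13127, 0.571767, 0.244)–(1.6745, 1.6745, 0.244)  len=1.1936
  (v7,v11,v8) [--+] → (1.10273, 1.91133, 0.244)–(1.6745, 1.6745, 0.244)  len=0.6189
  (v8,v11,v12) [+-+] → (1.10273, 1.91133, 0.244)–(0, 2.3681, 0.244)  len=1.1936
  (v11,v15,v12) [--+] → (-0.571767, 2.13127, 0.244)–(0, 2.3681, 0.244)  len=0.6189
  (v12,v15,v16) [+-+] → (-0.571767, 2.13127, 0.244)–(-1.6745, 1.6745, 0.244)  len=1.1936
  (v15,v19,v16) [--+] → (-1.91133, 1.10273, 0.244)–(-1.6745, 1.6745, 0.244)  len=0.6189
  (v16,v19,v20) [+-+] → (-1.91133, 1.10273, 0.244)–(-2.3681, 0, 0.244)  len=1.1936
  (v19,v23,v20) [--+] → (-2.13127, -0.571767, 0.244)–(-2.3681, 0, 0.244)  len=0.6189
  (v20,v23,v24) [+-+] → (-2.13127, -0.571767, 0.244)–(-1.6745, -1.6745, 0.244)  len=1.1936
  (v23,v27,v24) [--+] → (-1.10273, -1.91133, 0.244)–(-1.6745, -1.6745, 0.244)  len=0.6189
  (v24,v27,v28) [+-+] → (-1.10273, -1.91133, 0.244)–(0, -2.3681, 0.244)  len=1.1936
  (v27,v31,v28) [--+] → (0.571767, -2.13127, 0.244)–(0, -2.3681, 0.244)  len=0.6189
  (v28,v31,v32) [+-+] → (0.571767, -2.13127, 0.244)–(1.6745, -1.6745, 0.244)  len=1.1936
  (v31,v2,v32) [--+] → (1.91133, -1.10273, 0.244)–(1.6745, -1.6745, 0.244)  len=0.6189
  (v32,v2,v3) [+-+] → (1.91133, -1.10273, 0.244)–(2.3681, 0, 0.244)  len=1.1936

Chained into 1 loop(s):
  loop 1: 16 segments, perimeter = 14.4997
Total perimeter = 14.500


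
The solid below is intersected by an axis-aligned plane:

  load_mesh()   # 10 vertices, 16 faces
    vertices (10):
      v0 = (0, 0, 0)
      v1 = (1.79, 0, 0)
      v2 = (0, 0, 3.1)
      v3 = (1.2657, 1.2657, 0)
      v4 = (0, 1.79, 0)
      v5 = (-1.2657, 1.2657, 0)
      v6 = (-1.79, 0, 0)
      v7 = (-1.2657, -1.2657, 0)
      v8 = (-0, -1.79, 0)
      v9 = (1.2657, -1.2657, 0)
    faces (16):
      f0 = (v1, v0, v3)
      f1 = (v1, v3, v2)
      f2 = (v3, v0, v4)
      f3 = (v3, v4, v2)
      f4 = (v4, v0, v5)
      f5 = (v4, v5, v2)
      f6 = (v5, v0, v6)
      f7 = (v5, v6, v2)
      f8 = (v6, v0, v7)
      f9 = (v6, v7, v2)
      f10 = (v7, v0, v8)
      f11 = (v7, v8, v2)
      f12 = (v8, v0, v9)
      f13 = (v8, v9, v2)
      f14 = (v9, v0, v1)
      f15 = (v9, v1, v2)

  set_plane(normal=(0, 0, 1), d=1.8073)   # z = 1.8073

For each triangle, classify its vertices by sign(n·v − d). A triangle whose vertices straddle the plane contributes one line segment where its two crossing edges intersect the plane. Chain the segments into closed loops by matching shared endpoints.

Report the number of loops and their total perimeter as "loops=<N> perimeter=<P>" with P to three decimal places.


loops=1 perimeter=4.570

Straddling triangles (8 of 16):
  (v1,v3,v2) [--+] → (0.527797, 0.527797, 1.8073)–(0.74643, 0, 1.8073)  len=0.5713
  (v3,v4,v2) [--+] → (0, 0.74643, 1.8073)–(0.527797, 0.527797, 1.8073)  len=0.5713
  (v4,v5,v2) [--+] → (-0.527797, 0.527797, 1.8073)–(0, 0.74643, 1.8073)  len=0.5713
  (v5,v6,v2) [--+] → (-0.74643, 0, 1.8073)–(-0.527797, 0.527797, 1.8073)  len=0.5713
  (v6,v7,v2) [--+] → (-0.527797, -0.527797, 1.8073)–(-0.74643, 0, 1.8073)  len=0.5713
  (v7,v8,v2) [--+] → (0, -0.74643, 1.8073)–(-0.527797, -0.527797, 1.8073)  len=0.5713
  (v8,v9,v2) [--+] → (0.527797, -0.527797, 1.8073)–(0, -0.74643, 1.8073)  len=0.5713
  (v9,v1,v2) [--+] → (0.74643, 0, 1.8073)–(0.527797, -0.527797, 1.8073)  len=0.5713

Chained into 1 loop(s):
  loop 1: 8 segments, perimeter = 4.5703
Total perimeter = 4.570


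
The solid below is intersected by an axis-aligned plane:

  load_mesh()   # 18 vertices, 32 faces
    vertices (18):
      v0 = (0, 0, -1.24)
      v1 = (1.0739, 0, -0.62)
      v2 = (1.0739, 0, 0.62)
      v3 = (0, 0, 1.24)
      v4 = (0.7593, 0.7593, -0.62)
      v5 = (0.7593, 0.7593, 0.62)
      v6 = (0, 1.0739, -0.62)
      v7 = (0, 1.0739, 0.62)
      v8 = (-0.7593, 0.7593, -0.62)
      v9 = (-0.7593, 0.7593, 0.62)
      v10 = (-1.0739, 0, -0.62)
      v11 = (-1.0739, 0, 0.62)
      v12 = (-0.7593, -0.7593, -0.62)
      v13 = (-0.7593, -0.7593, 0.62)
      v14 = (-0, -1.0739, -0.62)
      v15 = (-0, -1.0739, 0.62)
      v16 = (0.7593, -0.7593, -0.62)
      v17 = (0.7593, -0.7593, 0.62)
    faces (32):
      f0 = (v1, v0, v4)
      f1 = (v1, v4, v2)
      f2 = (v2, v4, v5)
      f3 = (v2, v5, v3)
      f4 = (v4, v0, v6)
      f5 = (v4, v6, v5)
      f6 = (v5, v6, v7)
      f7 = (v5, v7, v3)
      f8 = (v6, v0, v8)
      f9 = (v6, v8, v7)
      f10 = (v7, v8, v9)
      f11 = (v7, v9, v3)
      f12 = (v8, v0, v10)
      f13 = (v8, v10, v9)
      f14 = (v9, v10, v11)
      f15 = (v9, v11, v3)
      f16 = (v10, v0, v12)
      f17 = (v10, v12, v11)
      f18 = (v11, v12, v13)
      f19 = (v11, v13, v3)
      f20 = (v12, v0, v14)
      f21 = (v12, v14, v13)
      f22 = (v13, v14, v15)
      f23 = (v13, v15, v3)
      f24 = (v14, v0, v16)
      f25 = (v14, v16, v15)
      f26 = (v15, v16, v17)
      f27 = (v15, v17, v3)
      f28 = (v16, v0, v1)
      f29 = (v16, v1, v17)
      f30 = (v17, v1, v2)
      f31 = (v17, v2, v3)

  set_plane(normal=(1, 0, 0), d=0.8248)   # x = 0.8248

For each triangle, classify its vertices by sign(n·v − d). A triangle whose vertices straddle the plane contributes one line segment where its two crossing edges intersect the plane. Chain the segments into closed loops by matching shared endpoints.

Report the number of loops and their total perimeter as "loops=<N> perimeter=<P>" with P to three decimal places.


loops=1 perimeter=4.953

Straddling triangles (8 of 32):
  (v1,v0,v4) [+--] → (0.8248, 0, -0.763814)–(0.8248, 0.601213, -0.62)  len=0.6182
  (v1,v4,v2) [+-+] → (0.8248, 0.601213, -0.62)–(0.8248, 0.601213, -0.361831)  len=0.2582
  (v2,v4,v5) [+--] → (0.8248, 0.601213, -0.361831)–(0.8248, 0.601213, 0.62)  len=0.9818
  (v2,v5,v3) [+--] → (0.8248, 0.601213, 0.62)–(0.8248, 0, 0.763814)  len=0.6182
  (v16,v0,v1) [--+] → (0.8248, 0, -0.763814)–(0.8248, -0.601213, -0.62)  len=0.6182
  (v16,v1,v17) [-+-] → (0.8248, -0.601213, -0.62)–(0.8248, -0.601213, 0.361831)  len=0.9818
  (v17,v1,v2) [-++] → (0.8248, -0.601213, 0.361831)–(0.8248, -0.601213, 0.62)  len=0.2582
  (v17,v2,v3) [-+-] → (0.8248, -0.601213, 0.62)–(0.8248, 0, 0.763814)  len=0.6182

Chained into 1 loop(s):
  loop 1: 8 segments, perimeter = 4.9527
Total perimeter = 4.953


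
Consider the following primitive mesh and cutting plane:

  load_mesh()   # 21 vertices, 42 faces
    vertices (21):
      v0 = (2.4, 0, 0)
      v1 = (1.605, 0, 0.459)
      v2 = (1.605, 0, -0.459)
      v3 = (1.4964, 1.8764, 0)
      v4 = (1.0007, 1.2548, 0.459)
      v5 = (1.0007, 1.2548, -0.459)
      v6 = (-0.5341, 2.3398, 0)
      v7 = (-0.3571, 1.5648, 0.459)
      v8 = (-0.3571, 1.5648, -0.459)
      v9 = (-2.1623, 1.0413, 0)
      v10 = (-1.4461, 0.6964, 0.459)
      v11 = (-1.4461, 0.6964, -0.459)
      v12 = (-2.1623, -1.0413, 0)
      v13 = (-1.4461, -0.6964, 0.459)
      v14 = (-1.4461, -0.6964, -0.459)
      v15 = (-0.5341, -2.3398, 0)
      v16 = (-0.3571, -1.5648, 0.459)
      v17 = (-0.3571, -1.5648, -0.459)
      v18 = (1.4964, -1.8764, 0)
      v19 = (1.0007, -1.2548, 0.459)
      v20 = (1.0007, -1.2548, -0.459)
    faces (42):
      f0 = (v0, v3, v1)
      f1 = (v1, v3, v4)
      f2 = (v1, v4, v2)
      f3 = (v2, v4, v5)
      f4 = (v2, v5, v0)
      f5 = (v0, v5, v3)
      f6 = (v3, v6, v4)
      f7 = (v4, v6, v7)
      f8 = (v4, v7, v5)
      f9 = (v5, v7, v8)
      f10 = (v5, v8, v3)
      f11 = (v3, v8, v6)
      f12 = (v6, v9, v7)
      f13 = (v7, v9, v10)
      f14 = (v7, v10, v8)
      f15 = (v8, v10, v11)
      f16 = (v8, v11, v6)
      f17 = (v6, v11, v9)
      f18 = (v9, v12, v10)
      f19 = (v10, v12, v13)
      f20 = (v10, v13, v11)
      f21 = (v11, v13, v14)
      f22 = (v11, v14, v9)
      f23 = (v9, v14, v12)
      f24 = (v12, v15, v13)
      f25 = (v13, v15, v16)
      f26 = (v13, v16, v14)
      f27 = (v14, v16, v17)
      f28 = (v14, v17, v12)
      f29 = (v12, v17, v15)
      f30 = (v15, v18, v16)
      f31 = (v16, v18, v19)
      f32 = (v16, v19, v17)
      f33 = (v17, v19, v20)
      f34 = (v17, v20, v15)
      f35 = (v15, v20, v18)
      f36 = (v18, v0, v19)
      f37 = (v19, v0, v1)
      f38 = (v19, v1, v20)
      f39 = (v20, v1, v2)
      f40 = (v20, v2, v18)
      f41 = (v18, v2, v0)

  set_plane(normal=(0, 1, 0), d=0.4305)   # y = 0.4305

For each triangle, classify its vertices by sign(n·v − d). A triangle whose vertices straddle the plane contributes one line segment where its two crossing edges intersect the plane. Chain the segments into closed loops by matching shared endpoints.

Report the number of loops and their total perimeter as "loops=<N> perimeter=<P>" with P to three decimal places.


loops=2 perimeter=5.373

Straddling triangles (12 of 42):
  (v0,v3,v1) [-+-] → (2.19269, 0.4305, 0)–(1.58008, 0.4305, 0.353692)  len=0.7074
  (v1,v3,v4) [-++] → (1.58008, 0.4305, 0.353692)–(1.39768, 0.4305, 0.459)  len=0.2106
  (v1,v4,v2) [-+-] → (1.39768, 0.4305, 0.459)–(1.39768, 0.4305, -0.14405)  len=0.6031
  (v2,v4,v5) [-++] → (1.39768, 0.4305, -0.14405)–(1.39768, 0.4305, -0.459)  len=0.3149
  (v2,v5,v0) [-+-] → (1.39768, 0.4305, -0.459)–(1.91992, 0.4305, -0.157475)  len=0.6030
  (v0,v5,v3) [-++] → (1.91992, 0.4305, -0.157475)–(2.19269, 0.4305, 0)  len=0.3150
  (v9,v12,v10) [+-+] → (-2.1623, 0.4305, 0)–(-1.55569, 0.4305, 0.388765)  len=0.7205
  (v10,v12,v13) [+--] → (-1.55569, 0.4305, 0.388765)–(-1.4461, 0.4305, 0.459)  len=0.1302
  (v10,v13,v11) [+-+] → (-1.4461, 0.4305, 0.459)–(-1.4461, 0.4305, -0.283744)  len=0.7427
  (v11,v13,v14) [+--] → (-1.4461, 0.4305, -0.283744)–(-1.4461, 0.4305, -0.459)  len=0.1753
  (v11,v14,v9) [+-+] → (-1.4461, 0.4305, -0.459)–(-1.91056, 0.4305, -0.161338)  len=0.5517
  (v9,v14,v12) [+--] → (-1.91056, 0.4305, -0.161338)–(-2.1623, 0.4305, 0)  len=0.2990

Chained into 2 loop(s):
  loop 1: 6 segments, perimeter = 2.7540
  loop 2: 6 segments, perimeter = 2.6193
Total perimeter = 5.373


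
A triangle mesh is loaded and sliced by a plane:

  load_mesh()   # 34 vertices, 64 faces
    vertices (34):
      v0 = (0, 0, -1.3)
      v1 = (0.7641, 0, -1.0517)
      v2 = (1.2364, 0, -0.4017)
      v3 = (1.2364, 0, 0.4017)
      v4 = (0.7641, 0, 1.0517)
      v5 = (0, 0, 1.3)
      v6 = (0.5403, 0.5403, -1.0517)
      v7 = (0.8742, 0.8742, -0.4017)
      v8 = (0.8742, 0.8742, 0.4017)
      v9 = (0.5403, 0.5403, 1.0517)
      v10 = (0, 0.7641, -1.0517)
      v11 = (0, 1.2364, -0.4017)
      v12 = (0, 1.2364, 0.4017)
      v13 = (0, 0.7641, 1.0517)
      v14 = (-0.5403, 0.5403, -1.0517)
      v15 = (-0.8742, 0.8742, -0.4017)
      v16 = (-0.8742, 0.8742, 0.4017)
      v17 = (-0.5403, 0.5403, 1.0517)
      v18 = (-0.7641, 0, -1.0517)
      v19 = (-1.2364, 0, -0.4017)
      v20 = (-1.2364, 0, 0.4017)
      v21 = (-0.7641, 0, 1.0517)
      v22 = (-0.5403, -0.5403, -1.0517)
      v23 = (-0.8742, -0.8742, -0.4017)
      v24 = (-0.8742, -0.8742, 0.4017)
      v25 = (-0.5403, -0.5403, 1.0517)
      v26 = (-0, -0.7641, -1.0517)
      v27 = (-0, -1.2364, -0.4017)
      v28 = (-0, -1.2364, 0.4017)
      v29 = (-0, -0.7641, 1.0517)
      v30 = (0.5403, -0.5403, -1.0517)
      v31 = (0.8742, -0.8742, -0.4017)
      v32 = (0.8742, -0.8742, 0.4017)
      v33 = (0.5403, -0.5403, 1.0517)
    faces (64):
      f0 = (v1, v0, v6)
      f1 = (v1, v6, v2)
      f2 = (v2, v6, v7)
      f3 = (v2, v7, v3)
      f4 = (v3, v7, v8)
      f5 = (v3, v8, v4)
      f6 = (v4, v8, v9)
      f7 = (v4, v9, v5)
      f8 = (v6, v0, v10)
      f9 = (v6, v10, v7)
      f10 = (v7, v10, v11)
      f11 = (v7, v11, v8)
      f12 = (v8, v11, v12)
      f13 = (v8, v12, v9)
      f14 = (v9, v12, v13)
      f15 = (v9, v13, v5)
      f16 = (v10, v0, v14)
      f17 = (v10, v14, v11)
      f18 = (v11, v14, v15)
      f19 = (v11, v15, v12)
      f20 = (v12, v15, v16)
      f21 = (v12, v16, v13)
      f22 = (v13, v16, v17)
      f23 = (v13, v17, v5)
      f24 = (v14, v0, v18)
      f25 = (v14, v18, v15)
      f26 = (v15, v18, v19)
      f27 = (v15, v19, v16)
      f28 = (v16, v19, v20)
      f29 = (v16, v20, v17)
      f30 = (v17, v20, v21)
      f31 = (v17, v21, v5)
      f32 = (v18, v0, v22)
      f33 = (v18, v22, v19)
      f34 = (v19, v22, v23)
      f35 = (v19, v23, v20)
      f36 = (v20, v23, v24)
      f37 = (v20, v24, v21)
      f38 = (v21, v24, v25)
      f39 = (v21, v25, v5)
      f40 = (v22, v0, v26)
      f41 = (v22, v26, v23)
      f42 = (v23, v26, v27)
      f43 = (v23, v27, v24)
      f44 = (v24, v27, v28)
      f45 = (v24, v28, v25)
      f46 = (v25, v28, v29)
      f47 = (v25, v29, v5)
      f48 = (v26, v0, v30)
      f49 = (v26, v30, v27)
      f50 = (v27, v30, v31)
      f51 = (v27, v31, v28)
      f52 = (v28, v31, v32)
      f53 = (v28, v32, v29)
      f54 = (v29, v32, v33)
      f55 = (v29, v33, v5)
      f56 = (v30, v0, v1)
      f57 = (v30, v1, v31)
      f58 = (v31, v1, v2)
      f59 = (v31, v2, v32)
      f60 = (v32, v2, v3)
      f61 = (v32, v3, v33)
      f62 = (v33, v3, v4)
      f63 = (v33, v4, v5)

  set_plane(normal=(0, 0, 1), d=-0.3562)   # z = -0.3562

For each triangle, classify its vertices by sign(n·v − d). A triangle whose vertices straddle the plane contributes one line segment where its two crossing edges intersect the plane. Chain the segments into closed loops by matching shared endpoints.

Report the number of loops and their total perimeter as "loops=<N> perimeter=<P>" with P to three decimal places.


loops=1 perimeter=7.570

Straddling triangles (16 of 64):
  (v2,v7,v3) [--+] → (0.894713, 0.82469, -0.3562)–(1.2364, 0, -0.3562)  len=0.8927
  (v3,v7,v8) [+-+] → (0.894713, 0.82469, -0.3562)–(0.8742, 0.8742, -0.3562)  len=0.0536
  (v7,v11,v8) [--+] → (0.0495097, 1.21589, -0.3562)–(0.8742, 0.8742, -0.3562)  len=0.8927
  (v8,v11,v12) [+-+] → (0.0495097, 1.21589, -0.3562)–(0, 1.2364, -0.3562)  len=0.0536
  (v11,v15,v12) [--+] → (-0.82469, 0.894713, -0.3562)–(0, 1.2364, -0.3562)  len=0.8927
  (v12,v15,v16) [+-+] → (-0.82469, 0.894713, -0.3562)–(-0.8742, 0.8742, -0.3562)  len=0.0536
  (v15,v19,v16) [--+] → (-1.21589, 0.0495097, -0.3562)–(-0.8742, 0.8742, -0.3562)  len=0.8927
  (v16,v19,v20) [+-+] → (-1.21589, 0.0495097, -0.3562)–(-1.2364, 0, -0.3562)  len=0.0536
  (v19,v23,v20) [--+] → (-0.894713, -0.82469, -0.3562)–(-1.2364, 0, -0.3562)  len=0.8927
  (v20,v23,v24) [+-+] → (-0.894713, -0.82469, -0.3562)–(-0.8742, -0.8742, -0.3562)  len=0.0536
  (v23,v27,v24) [--+] → (-0.0495097, -1.21589, -0.3562)–(-0.8742, -0.8742, -0.3562)  len=0.8927
  (v24,v27,v28) [+-+] → (-0.0495097, -1.21589, -0.3562)–(0, -1.2364, -0.3562)  len=0.0536
  (v27,v31,v28) [--+] → (0.82469, -0.894713, -0.3562)–(0, -1.2364, -0.3562)  len=0.8927
  (v28,v31,v32) [+-+] → (0.82469, -0.894713, -0.3562)–(0.8742, -0.8742, -0.3562)  len=0.0536
  (v31,v2,v32) [--+] → (1.21589, -0.0495097, -0.3562)–(0.8742, -0.8742, -0.3562)  len=0.8927
  (v32,v2,v3) [+-+] → (1.21589, -0.0495097, -0.3562)–(1.2364, 0, -0.3562)  len=0.0536

Chained into 1 loop(s):
  loop 1: 16 segments, perimeter = 7.5701
Total perimeter = 7.570


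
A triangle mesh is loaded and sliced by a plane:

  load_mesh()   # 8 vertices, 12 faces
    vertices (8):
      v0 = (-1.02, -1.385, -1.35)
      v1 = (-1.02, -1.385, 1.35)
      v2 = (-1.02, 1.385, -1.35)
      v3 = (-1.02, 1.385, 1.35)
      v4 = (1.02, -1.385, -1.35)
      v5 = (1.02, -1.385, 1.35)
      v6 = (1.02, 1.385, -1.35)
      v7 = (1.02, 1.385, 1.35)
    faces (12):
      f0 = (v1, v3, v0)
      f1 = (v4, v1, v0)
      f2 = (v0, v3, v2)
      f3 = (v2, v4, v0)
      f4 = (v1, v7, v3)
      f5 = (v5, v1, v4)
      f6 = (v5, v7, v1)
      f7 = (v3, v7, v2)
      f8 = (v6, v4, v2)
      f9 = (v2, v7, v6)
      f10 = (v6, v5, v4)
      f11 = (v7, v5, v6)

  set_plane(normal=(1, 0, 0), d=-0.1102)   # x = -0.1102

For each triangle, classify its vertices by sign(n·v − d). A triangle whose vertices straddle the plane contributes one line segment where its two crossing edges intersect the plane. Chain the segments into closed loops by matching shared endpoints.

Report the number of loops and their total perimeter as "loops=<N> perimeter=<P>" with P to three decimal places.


loops=1 perimeter=10.940

Straddling triangles (8 of 12):
  (v4,v1,v0) [+--] → (-0.1102, -1.385, 0.145853)–(-0.1102, -1.385, -1.35)  len=1.4959
  (v2,v4,v0) [-+-] → (-0.1102, 0.149634, -1.35)–(-0.1102, -1.385, -1.35)  len=1.5346
  (v1,v7,v3) [-+-] → (-0.1102, -0.149634, 1.35)–(-0.1102, 1.385, 1.35)  len=1.5346
  (v5,v1,v4) [+-+] → (-0.1102, -1.385, 1.35)–(-0.1102, -1.385, 0.145853)  len=1.2041
  (v5,v7,v1) [++-] → (-0.1102, -0.149634, 1.35)–(-0.1102, -1.385, 1.35)  len=1.2354
  (v3,v7,v2) [-+-] → (-0.1102, 1.385, 1.35)–(-0.1102, 1.385, -0.145853)  len=1.4959
  (v6,v4,v2) [++-] → (-0.1102, 0.149634, -1.35)–(-0.1102, 1.385, -1.35)  len=1.2354
  (v2,v7,v6) [-++] → (-0.1102, 1.385, -0.145853)–(-0.1102, 1.385, -1.35)  len=1.2041

Chained into 1 loop(s):
  loop 1: 8 segments, perimeter = 10.9400
Total perimeter = 10.940


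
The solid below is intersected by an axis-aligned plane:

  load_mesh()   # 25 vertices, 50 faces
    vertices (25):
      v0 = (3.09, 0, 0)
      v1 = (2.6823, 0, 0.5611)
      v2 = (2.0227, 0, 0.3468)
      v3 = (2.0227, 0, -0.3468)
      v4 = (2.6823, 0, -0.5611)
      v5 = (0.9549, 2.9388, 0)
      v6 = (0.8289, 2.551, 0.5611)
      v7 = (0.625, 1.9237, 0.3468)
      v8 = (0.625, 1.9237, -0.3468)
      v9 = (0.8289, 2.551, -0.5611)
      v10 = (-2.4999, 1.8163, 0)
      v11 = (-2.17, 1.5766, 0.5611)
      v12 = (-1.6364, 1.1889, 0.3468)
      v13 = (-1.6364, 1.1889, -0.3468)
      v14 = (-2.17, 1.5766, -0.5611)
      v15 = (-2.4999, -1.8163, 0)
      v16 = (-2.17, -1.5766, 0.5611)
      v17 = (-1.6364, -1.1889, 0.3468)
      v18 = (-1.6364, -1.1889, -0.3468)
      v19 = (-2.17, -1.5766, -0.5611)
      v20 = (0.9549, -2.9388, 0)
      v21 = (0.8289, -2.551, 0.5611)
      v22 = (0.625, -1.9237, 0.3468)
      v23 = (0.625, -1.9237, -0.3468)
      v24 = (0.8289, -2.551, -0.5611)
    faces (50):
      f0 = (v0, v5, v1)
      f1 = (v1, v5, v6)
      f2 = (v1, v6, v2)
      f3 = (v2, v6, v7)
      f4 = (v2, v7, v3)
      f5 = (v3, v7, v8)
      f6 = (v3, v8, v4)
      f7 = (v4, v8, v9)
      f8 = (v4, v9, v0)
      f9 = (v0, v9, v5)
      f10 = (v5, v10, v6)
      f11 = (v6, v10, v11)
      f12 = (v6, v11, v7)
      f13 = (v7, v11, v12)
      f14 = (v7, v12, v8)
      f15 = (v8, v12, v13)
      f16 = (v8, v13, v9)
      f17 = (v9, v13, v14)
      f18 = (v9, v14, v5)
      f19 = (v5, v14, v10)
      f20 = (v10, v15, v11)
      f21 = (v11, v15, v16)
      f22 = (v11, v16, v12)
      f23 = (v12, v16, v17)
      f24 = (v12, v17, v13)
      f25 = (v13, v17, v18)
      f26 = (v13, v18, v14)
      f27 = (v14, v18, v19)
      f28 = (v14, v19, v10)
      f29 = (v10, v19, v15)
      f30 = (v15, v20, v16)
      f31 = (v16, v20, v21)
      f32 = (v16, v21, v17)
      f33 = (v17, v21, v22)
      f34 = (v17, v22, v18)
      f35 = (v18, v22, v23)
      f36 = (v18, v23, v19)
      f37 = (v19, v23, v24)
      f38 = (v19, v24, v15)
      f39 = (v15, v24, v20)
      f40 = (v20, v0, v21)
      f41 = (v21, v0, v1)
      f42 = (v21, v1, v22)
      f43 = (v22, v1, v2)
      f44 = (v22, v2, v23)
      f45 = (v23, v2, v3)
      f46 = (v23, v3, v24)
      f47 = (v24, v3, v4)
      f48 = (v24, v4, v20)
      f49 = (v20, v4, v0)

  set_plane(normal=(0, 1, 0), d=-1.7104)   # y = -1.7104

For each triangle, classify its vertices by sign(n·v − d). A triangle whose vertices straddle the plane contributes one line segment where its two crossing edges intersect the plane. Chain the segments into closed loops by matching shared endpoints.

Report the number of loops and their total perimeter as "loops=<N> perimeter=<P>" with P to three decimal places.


Straddling triangles (22 of 50):
  (v10,v15,v11) [+-+] → (-2.4999, -1.7104, 0)–(-2.4896, -1.7104, 0.0175132)  len=0.0203
  (v11,v15,v16) [+-+] → (-2.4896, -1.7104, 0.0175132)–(-2.35415, -1.7104, 0.247895)  len=0.2673
  (v10,v19,v15) [++-] → (-2.35415, -1.7104, -0.247895)–(-2.4999, -1.7104, 0)  len=0.2876
  (v15,v20,v16) [--+] → (-1.86306, -1.7104, 0.505987)–(-2.35415, -1.7104, 0.247895)  len=0.5548
  (v16,v20,v21) [+--] → (-1.86306, -1.7104, 0.505987)–(-1.75821, -1.7104, 0.5611)  len=0.1185
  (v16,v21,v17) [+-+] → (-1.75821, -1.7104, 0.5611)–(-0.692524, -1.7104, 0.428848)  len=1.0739
  (v17,v21,v22) [+--] → (-0.692524, -1.7104, 0.428848)–(-0.0314461, -1.7104, 0.3468)  len=0.6661
  (v17,v22,v18) [+-+] → (-0.0314461, -1.7104, 0.3468)–(-0.0314461, -1.7104, 0.14546)  len=0.2013
  (v18,v22,v23) [+--] → (-0.0314461, -1.7104, 0.14546)–(-0.0314461, -1.7104, -0.3468)  len=0.4923
  (v18,v23,v19) [+-+] → (-0.0314461, -1.7104, -0.3468)–(-1.09258, -1.7104, -0.478492)  len=1.0693
  (v19,v23,v24) [+--] → (-1.09258, -1.7104, -0.478492)–(-1.75821, -1.7104, -0.5611)  len=0.6707
  (v19,v24,v15) [+--] → (-1.75821, -1.7104, -0.5611)–(-2.35415, -1.7104, -0.247895)  len=0.6732
  (v20,v0,v21) [-+-] → (1.84736, -1.7104, 0)–(1.57397, -1.7104, 0.376208)  len=0.4651
  (v21,v0,v1) [-++] → (1.57397, -1.7104, 0.376208)–(1.43963, -1.7104, 0.5611)  len=0.2285
  (v21,v1,v22) [-+-] → (1.43963, -1.7104, 0.5611)–(0.853114, -1.7104, 0.370562)  len=0.6167
  (v22,v1,v2) [-++] → (0.853114, -1.7104, 0.370562)–(0.779977, -1.7104, 0.3468)  len=0.0769
  (v22,v2,v23) [-+-] → (0.779977, -1.7104, 0.3468)–(0.779977, -1.7104, -0.269894)  len=0.6167
  (v23,v2,v3) [-++] → (0.779977, -1.7104, -0.269894)–(0.779977, -1.7104, -0.3468)  len=0.0769
  (v23,v3,v24) [-+-] → (0.779977, -1.7104, -0.3468)–(1.22228, -1.7104, -0.490484)  len=0.4651
  (v24,v3,v4) [-++] → (1.22228, -1.7104, -0.490484)–(1.43963, -1.7104, -0.5611)  len=0.2285
  (v24,v4,v20) [-+-] → (1.43963, -1.7104, -0.5611)–(1.67694, -1.7104, -0.234536)  len=0.4037
  (v20,v4,v0) [-++] → (1.67694, -1.7104, -0.234536)–(1.84736, -1.7104, 0)  len=0.2899

Chained into 2 loop(s):
  loop 1: 12 segments, perimeter = 6.0952
  loop 2: 10 segments, perimeter = 3.4680
Total perimeter = 9.563

loops=2 perimeter=9.563
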